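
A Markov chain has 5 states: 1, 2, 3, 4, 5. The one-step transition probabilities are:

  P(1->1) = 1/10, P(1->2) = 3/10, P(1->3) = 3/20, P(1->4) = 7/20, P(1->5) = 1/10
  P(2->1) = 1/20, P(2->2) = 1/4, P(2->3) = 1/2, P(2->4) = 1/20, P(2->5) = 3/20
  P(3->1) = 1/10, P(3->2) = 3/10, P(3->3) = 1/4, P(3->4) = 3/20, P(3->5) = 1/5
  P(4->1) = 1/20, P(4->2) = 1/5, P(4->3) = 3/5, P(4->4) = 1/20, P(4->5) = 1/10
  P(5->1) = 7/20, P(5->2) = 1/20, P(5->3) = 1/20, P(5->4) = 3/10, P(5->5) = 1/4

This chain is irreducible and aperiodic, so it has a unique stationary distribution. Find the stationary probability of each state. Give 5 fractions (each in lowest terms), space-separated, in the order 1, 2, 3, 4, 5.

Answer: 2226/18157 4181/18157 5771/18157 2918/18157 3061/18157

Derivation:
The stationary distribution satisfies pi = pi * P, i.e.:
  pi_1 = 1/10*pi_1 + 1/20*pi_2 + 1/10*pi_3 + 1/20*pi_4 + 7/20*pi_5
  pi_2 = 3/10*pi_1 + 1/4*pi_2 + 3/10*pi_3 + 1/5*pi_4 + 1/20*pi_5
  pi_3 = 3/20*pi_1 + 1/2*pi_2 + 1/4*pi_3 + 3/5*pi_4 + 1/20*pi_5
  pi_4 = 7/20*pi_1 + 1/20*pi_2 + 3/20*pi_3 + 1/20*pi_4 + 3/10*pi_5
  pi_5 = 1/10*pi_1 + 3/20*pi_2 + 1/5*pi_3 + 1/10*pi_4 + 1/4*pi_5
with normalization: pi_1 + pi_2 + pi_3 + pi_4 + pi_5 = 1.

Using the first 4 balance equations plus normalization, the linear system A*pi = b is:
  [-9/10, 1/20, 1/10, 1/20, 7/20] . pi = 0
  [3/10, -3/4, 3/10, 1/5, 1/20] . pi = 0
  [3/20, 1/2, -3/4, 3/5, 1/20] . pi = 0
  [7/20, 1/20, 3/20, -19/20, 3/10] . pi = 0
  [1, 1, 1, 1, 1] . pi = 1

Solving yields:
  pi_1 = 2226/18157
  pi_2 = 4181/18157
  pi_3 = 5771/18157
  pi_4 = 2918/18157
  pi_5 = 3061/18157

Verification (pi * P):
  2226/18157*1/10 + 4181/18157*1/20 + 5771/18157*1/10 + 2918/18157*1/20 + 3061/18157*7/20 = 2226/18157 = pi_1  (ok)
  2226/18157*3/10 + 4181/18157*1/4 + 5771/18157*3/10 + 2918/18157*1/5 + 3061/18157*1/20 = 4181/18157 = pi_2  (ok)
  2226/18157*3/20 + 4181/18157*1/2 + 5771/18157*1/4 + 2918/18157*3/5 + 3061/18157*1/20 = 5771/18157 = pi_3  (ok)
  2226/18157*7/20 + 4181/18157*1/20 + 5771/18157*3/20 + 2918/18157*1/20 + 3061/18157*3/10 = 2918/18157 = pi_4  (ok)
  2226/18157*1/10 + 4181/18157*3/20 + 5771/18157*1/5 + 2918/18157*1/10 + 3061/18157*1/4 = 3061/18157 = pi_5  (ok)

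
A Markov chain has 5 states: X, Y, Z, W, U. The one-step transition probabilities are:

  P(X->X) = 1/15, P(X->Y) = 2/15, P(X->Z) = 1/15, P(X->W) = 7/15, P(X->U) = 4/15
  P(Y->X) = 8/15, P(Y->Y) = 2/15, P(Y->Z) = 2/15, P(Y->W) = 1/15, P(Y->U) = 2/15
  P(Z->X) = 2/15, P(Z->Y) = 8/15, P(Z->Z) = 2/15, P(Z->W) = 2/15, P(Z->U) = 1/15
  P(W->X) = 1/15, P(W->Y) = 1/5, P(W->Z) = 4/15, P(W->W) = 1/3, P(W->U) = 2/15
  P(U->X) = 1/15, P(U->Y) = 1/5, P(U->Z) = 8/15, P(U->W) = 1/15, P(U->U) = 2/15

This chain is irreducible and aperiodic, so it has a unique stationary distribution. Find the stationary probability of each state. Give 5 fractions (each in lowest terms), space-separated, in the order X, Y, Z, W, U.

Answer: 13111/68080 221/920 14107/68080 14623/68080 1977/13616

Derivation:
The stationary distribution satisfies pi = pi * P, i.e.:
  pi_X = 1/15*pi_X + 8/15*pi_Y + 2/15*pi_Z + 1/15*pi_W + 1/15*pi_U
  pi_Y = 2/15*pi_X + 2/15*pi_Y + 8/15*pi_Z + 1/5*pi_W + 1/5*pi_U
  pi_Z = 1/15*pi_X + 2/15*pi_Y + 2/15*pi_Z + 4/15*pi_W + 8/15*pi_U
  pi_W = 7/15*pi_X + 1/15*pi_Y + 2/15*pi_Z + 1/3*pi_W + 1/15*pi_U
  pi_U = 4/15*pi_X + 2/15*pi_Y + 1/15*pi_Z + 2/15*pi_W + 2/15*pi_U
with normalization: pi_X + pi_Y + pi_Z + pi_W + pi_U = 1.

Using the first 4 balance equations plus normalization, the linear system A*pi = b is:
  [-14/15, 8/15, 2/15, 1/15, 1/15] . pi = 0
  [2/15, -13/15, 8/15, 1/5, 1/5] . pi = 0
  [1/15, 2/15, -13/15, 4/15, 8/15] . pi = 0
  [7/15, 1/15, 2/15, -2/3, 1/15] . pi = 0
  [1, 1, 1, 1, 1] . pi = 1

Solving yields:
  pi_X = 13111/68080
  pi_Y = 221/920
  pi_Z = 14107/68080
  pi_W = 14623/68080
  pi_U = 1977/13616

Verification (pi * P):
  13111/68080*1/15 + 221/920*8/15 + 14107/68080*2/15 + 14623/68080*1/15 + 1977/13616*1/15 = 13111/68080 = pi_X  (ok)
  13111/68080*2/15 + 221/920*2/15 + 14107/68080*8/15 + 14623/68080*1/5 + 1977/13616*1/5 = 221/920 = pi_Y  (ok)
  13111/68080*1/15 + 221/920*2/15 + 14107/68080*2/15 + 14623/68080*4/15 + 1977/13616*8/15 = 14107/68080 = pi_Z  (ok)
  13111/68080*7/15 + 221/920*1/15 + 14107/68080*2/15 + 14623/68080*1/3 + 1977/13616*1/15 = 14623/68080 = pi_W  (ok)
  13111/68080*4/15 + 221/920*2/15 + 14107/68080*1/15 + 14623/68080*2/15 + 1977/13616*2/15 = 1977/13616 = pi_U  (ok)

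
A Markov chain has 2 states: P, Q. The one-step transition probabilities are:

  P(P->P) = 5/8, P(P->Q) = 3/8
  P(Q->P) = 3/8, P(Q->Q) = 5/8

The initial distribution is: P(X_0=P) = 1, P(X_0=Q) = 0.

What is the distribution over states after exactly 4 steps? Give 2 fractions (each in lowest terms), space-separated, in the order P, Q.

Answer: 257/512 255/512

Derivation:
Propagating the distribution step by step (d_{t+1} = d_t * P):
d_0 = (P=1, Q=0)
  d_1[P] = 1*5/8 + 0*3/8 = 5/8
  d_1[Q] = 1*3/8 + 0*5/8 = 3/8
d_1 = (P=5/8, Q=3/8)
  d_2[P] = 5/8*5/8 + 3/8*3/8 = 17/32
  d_2[Q] = 5/8*3/8 + 3/8*5/8 = 15/32
d_2 = (P=17/32, Q=15/32)
  d_3[P] = 17/32*5/8 + 15/32*3/8 = 65/128
  d_3[Q] = 17/32*3/8 + 15/32*5/8 = 63/128
d_3 = (P=65/128, Q=63/128)
  d_4[P] = 65/128*5/8 + 63/128*3/8 = 257/512
  d_4[Q] = 65/128*3/8 + 63/128*5/8 = 255/512
d_4 = (P=257/512, Q=255/512)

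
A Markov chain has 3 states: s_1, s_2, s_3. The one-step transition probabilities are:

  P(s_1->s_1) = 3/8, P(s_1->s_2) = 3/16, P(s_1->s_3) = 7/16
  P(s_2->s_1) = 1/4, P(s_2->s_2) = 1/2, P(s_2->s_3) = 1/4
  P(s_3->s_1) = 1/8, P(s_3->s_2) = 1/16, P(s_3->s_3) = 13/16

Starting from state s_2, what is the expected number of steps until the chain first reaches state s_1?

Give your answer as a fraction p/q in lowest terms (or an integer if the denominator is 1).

Answer: 28/5

Derivation:
Let h_i = expected steps to first reach s_1 from state i.
Boundary: h_s_1 = 0.
First-step equations for the other states:
  h_s_2 = 1 + 1/4*h_s_1 + 1/2*h_s_2 + 1/4*h_s_3
  h_s_3 = 1 + 1/8*h_s_1 + 1/16*h_s_2 + 13/16*h_s_3

Substituting h_s_1 = 0 and rearranging gives the linear system (I - Q) h = 1:
  [1/2, -1/4] . (h_s_2, h_s_3) = 1
  [-1/16, 3/16] . (h_s_2, h_s_3) = 1

Solving yields:
  h_s_2 = 28/5
  h_s_3 = 36/5

Starting state is s_2, so the expected hitting time is h_s_2 = 28/5.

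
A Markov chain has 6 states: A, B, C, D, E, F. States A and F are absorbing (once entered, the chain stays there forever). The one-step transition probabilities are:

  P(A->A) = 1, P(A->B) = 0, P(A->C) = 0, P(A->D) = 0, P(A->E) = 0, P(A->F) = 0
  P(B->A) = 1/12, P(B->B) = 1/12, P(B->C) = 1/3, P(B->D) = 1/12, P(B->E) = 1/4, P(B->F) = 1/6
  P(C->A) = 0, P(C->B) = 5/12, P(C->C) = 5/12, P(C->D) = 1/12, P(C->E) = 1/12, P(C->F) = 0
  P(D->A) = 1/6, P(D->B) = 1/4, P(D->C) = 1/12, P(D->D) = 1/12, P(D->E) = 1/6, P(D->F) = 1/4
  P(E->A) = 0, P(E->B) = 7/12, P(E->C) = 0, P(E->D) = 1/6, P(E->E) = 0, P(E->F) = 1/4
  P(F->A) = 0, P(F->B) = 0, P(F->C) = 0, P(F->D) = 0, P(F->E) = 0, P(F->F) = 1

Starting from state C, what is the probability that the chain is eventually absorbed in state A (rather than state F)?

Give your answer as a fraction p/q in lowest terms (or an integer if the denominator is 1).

Answer: 1233/4441

Derivation:
Let a_i = P(absorbed in A | start in state i).
Boundary conditions: a_A = 1, a_F = 0.
For each transient state i, a_i = sum_j P(i->j) * a_j:
  a_B = 1/12*a_A + 1/12*a_B + 1/3*a_C + 1/12*a_D + 1/4*a_E + 1/6*a_F
  a_C = 0*a_A + 5/12*a_B + 5/12*a_C + 1/12*a_D + 1/12*a_E + 0*a_F
  a_D = 1/6*a_A + 1/4*a_B + 1/12*a_C + 1/12*a_D + 1/6*a_E + 1/4*a_F
  a_E = 0*a_A + 7/12*a_B + 0*a_C + 1/6*a_D + 0*a_E + 1/4*a_F

Substituting a_A = 1 and a_F = 0, rearrange to (I - Q) a = r where r[i] = P(i -> A):
  [11/12, -1/3, -1/12, -1/4] . (a_B, a_C, a_D, a_E) = 1/12
  [-5/12, 7/12, -1/12, -1/12] . (a_B, a_C, a_D, a_E) = 0
  [-1/4, -1/12, 11/12, -1/6] . (a_B, a_C, a_D, a_E) = 1/6
  [-7/12, 0, -1/6, 1] . (a_B, a_C, a_D, a_E) = 0

Solving yields:
  a_B = 1246/4441
  a_C = 1233/4441
  a_D = 1435/4441
  a_E = 966/4441

Starting state is C, so the absorption probability is a_C = 1233/4441.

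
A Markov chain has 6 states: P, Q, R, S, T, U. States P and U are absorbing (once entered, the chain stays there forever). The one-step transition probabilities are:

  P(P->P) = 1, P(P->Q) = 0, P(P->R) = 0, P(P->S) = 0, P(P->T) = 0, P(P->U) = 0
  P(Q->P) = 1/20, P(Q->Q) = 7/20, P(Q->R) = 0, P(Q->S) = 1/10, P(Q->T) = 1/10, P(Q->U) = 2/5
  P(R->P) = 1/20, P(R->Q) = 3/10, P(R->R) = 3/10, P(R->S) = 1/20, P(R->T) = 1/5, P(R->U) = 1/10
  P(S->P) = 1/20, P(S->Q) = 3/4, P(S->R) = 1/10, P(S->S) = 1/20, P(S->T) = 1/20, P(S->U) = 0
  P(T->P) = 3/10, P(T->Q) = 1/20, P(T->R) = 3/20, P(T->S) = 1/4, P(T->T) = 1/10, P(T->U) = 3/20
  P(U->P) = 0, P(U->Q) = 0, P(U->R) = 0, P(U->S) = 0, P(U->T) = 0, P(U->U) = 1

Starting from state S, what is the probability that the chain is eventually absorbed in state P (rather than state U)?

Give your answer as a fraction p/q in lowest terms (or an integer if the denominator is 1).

Answer: 11885/46109

Derivation:
Let a_i = P(absorbed in P | start in state i).
Boundary conditions: a_P = 1, a_U = 0.
For each transient state i, a_i = sum_j P(i->j) * a_j:
  a_Q = 1/20*a_P + 7/20*a_Q + 0*a_R + 1/10*a_S + 1/10*a_T + 2/5*a_U
  a_R = 1/20*a_P + 3/10*a_Q + 3/10*a_R + 1/20*a_S + 1/5*a_T + 1/10*a_U
  a_S = 1/20*a_P + 3/4*a_Q + 1/10*a_R + 1/20*a_S + 1/20*a_T + 0*a_U
  a_T = 3/10*a_P + 1/20*a_Q + 3/20*a_R + 1/4*a_S + 1/10*a_T + 3/20*a_U

Substituting a_P = 1 and a_U = 0, rearrange to (I - Q) a = r where r[i] = P(i -> P):
  [13/20, 0, -1/10, -1/10] . (a_Q, a_R, a_S, a_T) = 1/20
  [-3/10, 7/10, -1/20, -1/5] . (a_Q, a_R, a_S, a_T) = 1/20
  [-3/4, -1/10, 19/20, -1/20] . (a_Q, a_R, a_S, a_T) = 1/20
  [-1/20, -3/20, -1/4, 9/10] . (a_Q, a_R, a_S, a_T) = 3/10

Solving yields:
  a_Q = 8681/46109
  a_R = 14002/46109
  a_S = 11885/46109
  a_T = 21487/46109

Starting state is S, so the absorption probability is a_S = 11885/46109.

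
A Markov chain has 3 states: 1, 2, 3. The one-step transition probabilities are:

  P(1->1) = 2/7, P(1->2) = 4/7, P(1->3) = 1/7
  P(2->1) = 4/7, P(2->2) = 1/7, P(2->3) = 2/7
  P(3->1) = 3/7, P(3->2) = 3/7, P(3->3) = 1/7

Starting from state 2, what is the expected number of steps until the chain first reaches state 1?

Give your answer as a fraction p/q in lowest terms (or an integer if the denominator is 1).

Answer: 28/15

Derivation:
Let h_i = expected steps to first reach 1 from state i.
Boundary: h_1 = 0.
First-step equations for the other states:
  h_2 = 1 + 4/7*h_1 + 1/7*h_2 + 2/7*h_3
  h_3 = 1 + 3/7*h_1 + 3/7*h_2 + 1/7*h_3

Substituting h_1 = 0 and rearranging gives the linear system (I - Q) h = 1:
  [6/7, -2/7] . (h_2, h_3) = 1
  [-3/7, 6/7] . (h_2, h_3) = 1

Solving yields:
  h_2 = 28/15
  h_3 = 21/10

Starting state is 2, so the expected hitting time is h_2 = 28/15.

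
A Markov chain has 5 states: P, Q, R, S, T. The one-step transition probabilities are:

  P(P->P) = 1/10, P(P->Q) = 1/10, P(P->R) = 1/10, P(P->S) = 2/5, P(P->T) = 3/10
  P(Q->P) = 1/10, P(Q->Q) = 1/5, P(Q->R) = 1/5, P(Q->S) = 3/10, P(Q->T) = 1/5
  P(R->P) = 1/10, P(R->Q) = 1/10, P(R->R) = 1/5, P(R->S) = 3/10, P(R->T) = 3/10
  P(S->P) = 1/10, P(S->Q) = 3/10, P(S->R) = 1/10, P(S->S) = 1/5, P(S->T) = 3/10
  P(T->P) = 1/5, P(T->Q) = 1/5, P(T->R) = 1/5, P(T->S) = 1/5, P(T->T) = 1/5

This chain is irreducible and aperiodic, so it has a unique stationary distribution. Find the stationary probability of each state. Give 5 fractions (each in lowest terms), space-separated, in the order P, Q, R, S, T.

Answer: 689/5491 1084/5491 886/5491 1433/5491 1399/5491

Derivation:
The stationary distribution satisfies pi = pi * P, i.e.:
  pi_P = 1/10*pi_P + 1/10*pi_Q + 1/10*pi_R + 1/10*pi_S + 1/5*pi_T
  pi_Q = 1/10*pi_P + 1/5*pi_Q + 1/10*pi_R + 3/10*pi_S + 1/5*pi_T
  pi_R = 1/10*pi_P + 1/5*pi_Q + 1/5*pi_R + 1/10*pi_S + 1/5*pi_T
  pi_S = 2/5*pi_P + 3/10*pi_Q + 3/10*pi_R + 1/5*pi_S + 1/5*pi_T
  pi_T = 3/10*pi_P + 1/5*pi_Q + 3/10*pi_R + 3/10*pi_S + 1/5*pi_T
with normalization: pi_P + pi_Q + pi_R + pi_S + pi_T = 1.

Using the first 4 balance equations plus normalization, the linear system A*pi = b is:
  [-9/10, 1/10, 1/10, 1/10, 1/5] . pi = 0
  [1/10, -4/5, 1/10, 3/10, 1/5] . pi = 0
  [1/10, 1/5, -4/5, 1/10, 1/5] . pi = 0
  [2/5, 3/10, 3/10, -4/5, 1/5] . pi = 0
  [1, 1, 1, 1, 1] . pi = 1

Solving yields:
  pi_P = 689/5491
  pi_Q = 1084/5491
  pi_R = 886/5491
  pi_S = 1433/5491
  pi_T = 1399/5491

Verification (pi * P):
  689/5491*1/10 + 1084/5491*1/10 + 886/5491*1/10 + 1433/5491*1/10 + 1399/5491*1/5 = 689/5491 = pi_P  (ok)
  689/5491*1/10 + 1084/5491*1/5 + 886/5491*1/10 + 1433/5491*3/10 + 1399/5491*1/5 = 1084/5491 = pi_Q  (ok)
  689/5491*1/10 + 1084/5491*1/5 + 886/5491*1/5 + 1433/5491*1/10 + 1399/5491*1/5 = 886/5491 = pi_R  (ok)
  689/5491*2/5 + 1084/5491*3/10 + 886/5491*3/10 + 1433/5491*1/5 + 1399/5491*1/5 = 1433/5491 = pi_S  (ok)
  689/5491*3/10 + 1084/5491*1/5 + 886/5491*3/10 + 1433/5491*3/10 + 1399/5491*1/5 = 1399/5491 = pi_T  (ok)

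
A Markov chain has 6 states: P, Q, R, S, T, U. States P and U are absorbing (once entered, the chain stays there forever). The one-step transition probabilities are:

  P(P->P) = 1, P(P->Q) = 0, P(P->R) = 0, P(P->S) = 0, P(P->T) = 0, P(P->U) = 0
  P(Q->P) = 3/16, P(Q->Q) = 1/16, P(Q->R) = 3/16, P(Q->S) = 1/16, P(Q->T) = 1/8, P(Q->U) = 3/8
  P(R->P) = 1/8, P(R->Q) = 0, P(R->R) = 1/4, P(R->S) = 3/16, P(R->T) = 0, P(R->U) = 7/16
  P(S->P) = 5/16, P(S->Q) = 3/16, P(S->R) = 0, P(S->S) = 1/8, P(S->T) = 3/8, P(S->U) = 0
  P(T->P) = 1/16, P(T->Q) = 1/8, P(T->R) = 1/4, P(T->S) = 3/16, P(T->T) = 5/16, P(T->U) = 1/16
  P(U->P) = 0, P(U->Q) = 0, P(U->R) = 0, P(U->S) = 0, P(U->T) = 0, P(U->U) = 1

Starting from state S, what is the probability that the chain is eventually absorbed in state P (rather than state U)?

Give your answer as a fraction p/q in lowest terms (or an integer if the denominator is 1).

Let a_i = P(absorbed in P | start in state i).
Boundary conditions: a_P = 1, a_U = 0.
For each transient state i, a_i = sum_j P(i->j) * a_j:
  a_Q = 3/16*a_P + 1/16*a_Q + 3/16*a_R + 1/16*a_S + 1/8*a_T + 3/8*a_U
  a_R = 1/8*a_P + 0*a_Q + 1/4*a_R + 3/16*a_S + 0*a_T + 7/16*a_U
  a_S = 5/16*a_P + 3/16*a_Q + 0*a_R + 1/8*a_S + 3/8*a_T + 0*a_U
  a_T = 1/16*a_P + 1/8*a_Q + 1/4*a_R + 3/16*a_S + 5/16*a_T + 1/16*a_U

Substituting a_P = 1 and a_U = 0, rearrange to (I - Q) a = r where r[i] = P(i -> P):
  [15/16, -3/16, -1/16, -1/8] . (a_Q, a_R, a_S, a_T) = 3/16
  [0, 3/4, -3/16, 0] . (a_Q, a_R, a_S, a_T) = 1/8
  [-3/16, 0, 7/8, -3/8] . (a_Q, a_R, a_S, a_T) = 5/16
  [-1/8, -1/4, -3/16, 11/16] . (a_Q, a_R, a_S, a_T) = 1/16

Solving yields:
  a_Q = 1573/4299
  a_R = 1390/4299
  a_S = 898/1433
  a_T = 639/1433

Starting state is S, so the absorption probability is a_S = 898/1433.

Answer: 898/1433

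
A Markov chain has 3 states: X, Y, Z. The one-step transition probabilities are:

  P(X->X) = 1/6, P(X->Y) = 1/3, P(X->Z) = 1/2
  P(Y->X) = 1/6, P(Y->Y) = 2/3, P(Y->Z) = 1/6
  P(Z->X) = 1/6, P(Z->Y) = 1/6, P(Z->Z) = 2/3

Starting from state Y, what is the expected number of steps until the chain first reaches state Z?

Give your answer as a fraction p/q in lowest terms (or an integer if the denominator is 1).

Answer: 9/2

Derivation:
Let h_i = expected steps to first reach Z from state i.
Boundary: h_Z = 0.
First-step equations for the other states:
  h_X = 1 + 1/6*h_X + 1/3*h_Y + 1/2*h_Z
  h_Y = 1 + 1/6*h_X + 2/3*h_Y + 1/6*h_Z

Substituting h_Z = 0 and rearranging gives the linear system (I - Q) h = 1:
  [5/6, -1/3] . (h_X, h_Y) = 1
  [-1/6, 1/3] . (h_X, h_Y) = 1

Solving yields:
  h_X = 3
  h_Y = 9/2

Starting state is Y, so the expected hitting time is h_Y = 9/2.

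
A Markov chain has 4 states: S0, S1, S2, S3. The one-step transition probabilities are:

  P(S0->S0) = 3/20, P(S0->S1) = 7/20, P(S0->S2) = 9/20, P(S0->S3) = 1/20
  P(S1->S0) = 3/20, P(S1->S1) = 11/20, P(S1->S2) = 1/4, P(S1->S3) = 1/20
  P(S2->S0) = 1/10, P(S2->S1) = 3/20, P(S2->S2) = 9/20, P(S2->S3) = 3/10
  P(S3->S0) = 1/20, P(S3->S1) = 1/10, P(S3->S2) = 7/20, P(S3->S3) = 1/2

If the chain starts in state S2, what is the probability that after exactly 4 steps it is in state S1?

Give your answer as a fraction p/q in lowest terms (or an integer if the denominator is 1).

Computing P^4 by repeated multiplication:
P^1 =
  S0: [3/20, 7/20, 9/20, 1/20]
  S1: [3/20, 11/20, 1/4, 1/20]
  S2: [1/10, 3/20, 9/20, 3/10]
  S3: [1/20, 1/10, 7/20, 1/2]
P^2 =
  S0: [49/400, 127/400, 3/8, 37/200]
  S1: [53/400, 159/400, 67/200, 27/200]
  S2: [39/400, 43/200, 39/100, 119/400]
  S3: [33/400, 7/40, 19/50, 29/80]
P^3 =
  S0: [451/4000, 1169/4000, 46/125, 227/1000]
  S1: [479/4000, 263/800, 357/1000, 389/2000]
  S2: [403/4000, 77/320, 1509/4000, 2251/8000]
  S3: [379/4000, 1747/8000, 303/800, 493/1600]
P^4 =
  S0: [1089/10000, 2781/10000, 7377/20000, 4883/20000]
  S1: [1127/10000, 11829/40000, 228/625, 9071/40000]
  S2: [103/1000, 40373/160000, 29899/80000, 43349/160000]
  S3: [401/4000, 38543/160000, 30041/80000, 9067/32000]

(P^4)[S2 -> S1] = 40373/160000

Answer: 40373/160000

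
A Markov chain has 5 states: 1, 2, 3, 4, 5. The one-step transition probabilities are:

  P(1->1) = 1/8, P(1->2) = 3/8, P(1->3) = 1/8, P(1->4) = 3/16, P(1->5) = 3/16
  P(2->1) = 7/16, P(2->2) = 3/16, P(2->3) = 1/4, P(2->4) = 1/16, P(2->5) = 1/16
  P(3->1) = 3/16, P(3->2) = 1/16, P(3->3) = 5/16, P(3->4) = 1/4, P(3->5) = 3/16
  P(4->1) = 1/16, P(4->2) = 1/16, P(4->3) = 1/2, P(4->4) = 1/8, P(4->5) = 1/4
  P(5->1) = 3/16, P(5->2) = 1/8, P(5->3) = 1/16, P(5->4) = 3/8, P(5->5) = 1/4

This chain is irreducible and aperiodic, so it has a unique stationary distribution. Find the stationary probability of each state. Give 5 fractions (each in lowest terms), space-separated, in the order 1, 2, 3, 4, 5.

The stationary distribution satisfies pi = pi * P, i.e.:
  pi_1 = 1/8*pi_1 + 7/16*pi_2 + 3/16*pi_3 + 1/16*pi_4 + 3/16*pi_5
  pi_2 = 3/8*pi_1 + 3/16*pi_2 + 1/16*pi_3 + 1/16*pi_4 + 1/8*pi_5
  pi_3 = 1/8*pi_1 + 1/4*pi_2 + 5/16*pi_3 + 1/2*pi_4 + 1/16*pi_5
  pi_4 = 3/16*pi_1 + 1/16*pi_2 + 1/4*pi_3 + 1/8*pi_4 + 3/8*pi_5
  pi_5 = 3/16*pi_1 + 1/16*pi_2 + 3/16*pi_3 + 1/4*pi_4 + 1/4*pi_5
with normalization: pi_1 + pi_2 + pi_3 + pi_4 + pi_5 = 1.

Using the first 4 balance equations plus normalization, the linear system A*pi = b is:
  [-7/8, 7/16, 3/16, 1/16, 3/16] . pi = 0
  [3/8, -13/16, 1/16, 1/16, 1/8] . pi = 0
  [1/8, 1/4, -11/16, 1/2, 1/16] . pi = 0
  [3/16, 1/16, 1/4, -7/8, 3/8] . pi = 0
  [1, 1, 1, 1, 1] . pi = 1

Solving yields:
  pi_1 = 10929/58177
  pi_2 = 8863/58177
  pi_3 = 15030/58177
  pi_4 = 12095/58177
  pi_5 = 11260/58177

Verification (pi * P):
  10929/58177*1/8 + 8863/58177*7/16 + 15030/58177*3/16 + 12095/58177*1/16 + 11260/58177*3/16 = 10929/58177 = pi_1  (ok)
  10929/58177*3/8 + 8863/58177*3/16 + 15030/58177*1/16 + 12095/58177*1/16 + 11260/58177*1/8 = 8863/58177 = pi_2  (ok)
  10929/58177*1/8 + 8863/58177*1/4 + 15030/58177*5/16 + 12095/58177*1/2 + 11260/58177*1/16 = 15030/58177 = pi_3  (ok)
  10929/58177*3/16 + 8863/58177*1/16 + 15030/58177*1/4 + 12095/58177*1/8 + 11260/58177*3/8 = 12095/58177 = pi_4  (ok)
  10929/58177*3/16 + 8863/58177*1/16 + 15030/58177*3/16 + 12095/58177*1/4 + 11260/58177*1/4 = 11260/58177 = pi_5  (ok)

Answer: 10929/58177 8863/58177 15030/58177 12095/58177 11260/58177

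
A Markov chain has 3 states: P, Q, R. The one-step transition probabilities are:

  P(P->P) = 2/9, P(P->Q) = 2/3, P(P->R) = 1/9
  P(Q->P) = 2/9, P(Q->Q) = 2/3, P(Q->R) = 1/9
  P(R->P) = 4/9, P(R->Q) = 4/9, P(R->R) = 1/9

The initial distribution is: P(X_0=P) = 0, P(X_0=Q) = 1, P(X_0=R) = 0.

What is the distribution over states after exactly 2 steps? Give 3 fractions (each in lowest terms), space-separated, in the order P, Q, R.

Answer: 20/81 52/81 1/9

Derivation:
Propagating the distribution step by step (d_{t+1} = d_t * P):
d_0 = (P=0, Q=1, R=0)
  d_1[P] = 0*2/9 + 1*2/9 + 0*4/9 = 2/9
  d_1[Q] = 0*2/3 + 1*2/3 + 0*4/9 = 2/3
  d_1[R] = 0*1/9 + 1*1/9 + 0*1/9 = 1/9
d_1 = (P=2/9, Q=2/3, R=1/9)
  d_2[P] = 2/9*2/9 + 2/3*2/9 + 1/9*4/9 = 20/81
  d_2[Q] = 2/9*2/3 + 2/3*2/3 + 1/9*4/9 = 52/81
  d_2[R] = 2/9*1/9 + 2/3*1/9 + 1/9*1/9 = 1/9
d_2 = (P=20/81, Q=52/81, R=1/9)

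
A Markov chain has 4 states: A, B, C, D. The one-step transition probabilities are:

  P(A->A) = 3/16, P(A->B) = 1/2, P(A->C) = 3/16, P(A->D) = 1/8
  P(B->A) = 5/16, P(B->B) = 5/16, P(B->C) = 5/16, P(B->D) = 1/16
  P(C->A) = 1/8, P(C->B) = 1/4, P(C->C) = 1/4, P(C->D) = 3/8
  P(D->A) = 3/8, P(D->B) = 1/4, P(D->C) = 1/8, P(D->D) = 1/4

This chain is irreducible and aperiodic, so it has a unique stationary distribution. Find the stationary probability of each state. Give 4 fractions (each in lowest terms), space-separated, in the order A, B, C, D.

Answer: 518/2077 692/2077 482/2077 385/2077

Derivation:
The stationary distribution satisfies pi = pi * P, i.e.:
  pi_A = 3/16*pi_A + 5/16*pi_B + 1/8*pi_C + 3/8*pi_D
  pi_B = 1/2*pi_A + 5/16*pi_B + 1/4*pi_C + 1/4*pi_D
  pi_C = 3/16*pi_A + 5/16*pi_B + 1/4*pi_C + 1/8*pi_D
  pi_D = 1/8*pi_A + 1/16*pi_B + 3/8*pi_C + 1/4*pi_D
with normalization: pi_A + pi_B + pi_C + pi_D = 1.

Using the first 3 balance equations plus normalization, the linear system A*pi = b is:
  [-13/16, 5/16, 1/8, 3/8] . pi = 0
  [1/2, -11/16, 1/4, 1/4] . pi = 0
  [3/16, 5/16, -3/4, 1/8] . pi = 0
  [1, 1, 1, 1] . pi = 1

Solving yields:
  pi_A = 518/2077
  pi_B = 692/2077
  pi_C = 482/2077
  pi_D = 385/2077

Verification (pi * P):
  518/2077*3/16 + 692/2077*5/16 + 482/2077*1/8 + 385/2077*3/8 = 518/2077 = pi_A  (ok)
  518/2077*1/2 + 692/2077*5/16 + 482/2077*1/4 + 385/2077*1/4 = 692/2077 = pi_B  (ok)
  518/2077*3/16 + 692/2077*5/16 + 482/2077*1/4 + 385/2077*1/8 = 482/2077 = pi_C  (ok)
  518/2077*1/8 + 692/2077*1/16 + 482/2077*3/8 + 385/2077*1/4 = 385/2077 = pi_D  (ok)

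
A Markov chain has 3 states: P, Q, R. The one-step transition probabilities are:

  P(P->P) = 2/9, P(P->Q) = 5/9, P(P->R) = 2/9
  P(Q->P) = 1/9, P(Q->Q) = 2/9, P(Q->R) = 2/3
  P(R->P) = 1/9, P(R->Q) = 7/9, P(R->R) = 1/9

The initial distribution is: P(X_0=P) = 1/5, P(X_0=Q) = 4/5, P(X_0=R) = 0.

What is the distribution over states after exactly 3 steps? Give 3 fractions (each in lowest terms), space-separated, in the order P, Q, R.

Answer: 152/1215 1543/3645 1646/3645

Derivation:
Propagating the distribution step by step (d_{t+1} = d_t * P):
d_0 = (P=1/5, Q=4/5, R=0)
  d_1[P] = 1/5*2/9 + 4/5*1/9 + 0*1/9 = 2/15
  d_1[Q] = 1/5*5/9 + 4/5*2/9 + 0*7/9 = 13/45
  d_1[R] = 1/5*2/9 + 4/5*2/3 + 0*1/9 = 26/45
d_1 = (P=2/15, Q=13/45, R=26/45)
  d_2[P] = 2/15*2/9 + 13/45*1/9 + 26/45*1/9 = 17/135
  d_2[Q] = 2/15*5/9 + 13/45*2/9 + 26/45*7/9 = 238/405
  d_2[R] = 2/15*2/9 + 13/45*2/3 + 26/45*1/9 = 116/405
d_2 = (P=17/135, Q=238/405, R=116/405)
  d_3[P] = 17/135*2/9 + 238/405*1/9 + 116/405*1/9 = 152/1215
  d_3[Q] = 17/135*5/9 + 238/405*2/9 + 116/405*7/9 = 1543/3645
  d_3[R] = 17/135*2/9 + 238/405*2/3 + 116/405*1/9 = 1646/3645
d_3 = (P=152/1215, Q=1543/3645, R=1646/3645)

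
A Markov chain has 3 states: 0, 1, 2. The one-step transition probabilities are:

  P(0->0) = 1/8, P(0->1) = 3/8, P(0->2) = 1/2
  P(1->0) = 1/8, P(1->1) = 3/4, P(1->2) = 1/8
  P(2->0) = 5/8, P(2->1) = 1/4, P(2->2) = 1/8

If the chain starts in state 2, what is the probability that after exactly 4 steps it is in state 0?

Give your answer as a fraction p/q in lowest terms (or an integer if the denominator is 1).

Computing P^4 by repeated multiplication:
P^1 =
  0: [1/8, 3/8, 1/2]
  1: [1/8, 3/4, 1/8]
  2: [5/8, 1/4, 1/8]
P^2 =
  0: [3/8, 29/64, 11/64]
  1: [3/16, 41/64, 11/64]
  2: [3/16, 29/64, 23/64]
P^3 =
  0: [27/128, 67/128, 17/64]
  1: [27/128, 19/32, 25/128]
  2: [39/128, 1/2, 25/128]
P^4 =
  0: [33/128, 551/1024, 209/1024]
  1: [57/256, 587/1024, 209/1024]
  2: [57/256, 551/1024, 245/1024]

(P^4)[2 -> 0] = 57/256

Answer: 57/256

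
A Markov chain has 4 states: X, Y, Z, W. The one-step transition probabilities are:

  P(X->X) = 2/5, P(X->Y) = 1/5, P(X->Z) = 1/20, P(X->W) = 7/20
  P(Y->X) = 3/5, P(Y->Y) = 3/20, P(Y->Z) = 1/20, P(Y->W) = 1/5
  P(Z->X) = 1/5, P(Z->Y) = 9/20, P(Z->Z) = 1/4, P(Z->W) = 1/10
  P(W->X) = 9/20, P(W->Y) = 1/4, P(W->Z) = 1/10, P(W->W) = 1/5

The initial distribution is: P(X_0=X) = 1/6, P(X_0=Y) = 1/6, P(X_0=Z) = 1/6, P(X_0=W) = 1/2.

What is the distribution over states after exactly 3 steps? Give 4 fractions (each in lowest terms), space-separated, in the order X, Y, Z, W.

Propagating the distribution step by step (d_{t+1} = d_t * P):
d_0 = (X=1/6, Y=1/6, Z=1/6, W=1/2)
  d_1[X] = 1/6*2/5 + 1/6*3/5 + 1/6*1/5 + 1/2*9/20 = 17/40
  d_1[Y] = 1/6*1/5 + 1/6*3/20 + 1/6*9/20 + 1/2*1/4 = 31/120
  d_1[Z] = 1/6*1/20 + 1/6*1/20 + 1/6*1/4 + 1/2*1/10 = 13/120
  d_1[W] = 1/6*7/20 + 1/6*1/5 + 1/6*1/10 + 1/2*1/5 = 5/24
d_1 = (X=17/40, Y=31/120, Z=13/120, W=5/24)
  d_2[X] = 17/40*2/5 + 31/120*3/5 + 13/120*1/5 + 5/24*9/20 = 1057/2400
  d_2[Y] = 17/40*1/5 + 31/120*3/20 + 13/120*9/20 + 5/24*1/4 = 539/2400
  d_2[Z] = 17/40*1/20 + 31/120*1/20 + 13/120*1/4 + 5/24*1/10 = 197/2400
  d_2[W] = 17/40*7/20 + 31/120*1/5 + 13/120*1/10 + 5/24*1/5 = 607/2400
d_2 = (X=1057/2400, Y=539/2400, Z=197/2400, W=607/2400)
  d_3[X] = 1057/2400*2/5 + 539/2400*3/5 + 197/2400*1/5 + 607/2400*9/20 = 847/1920
  d_3[Y] = 1057/2400*1/5 + 539/2400*3/20 + 197/2400*9/20 + 607/2400*1/4 = 3551/16000
  d_3[Z] = 1057/2400*1/20 + 539/2400*1/20 + 197/2400*1/4 + 607/2400*1/10 = 253/3200
  d_3[W] = 1057/2400*7/20 + 539/2400*1/5 + 197/2400*1/10 + 607/2400*1/5 = 12377/48000
d_3 = (X=847/1920, Y=3551/16000, Z=253/3200, W=12377/48000)

Answer: 847/1920 3551/16000 253/3200 12377/48000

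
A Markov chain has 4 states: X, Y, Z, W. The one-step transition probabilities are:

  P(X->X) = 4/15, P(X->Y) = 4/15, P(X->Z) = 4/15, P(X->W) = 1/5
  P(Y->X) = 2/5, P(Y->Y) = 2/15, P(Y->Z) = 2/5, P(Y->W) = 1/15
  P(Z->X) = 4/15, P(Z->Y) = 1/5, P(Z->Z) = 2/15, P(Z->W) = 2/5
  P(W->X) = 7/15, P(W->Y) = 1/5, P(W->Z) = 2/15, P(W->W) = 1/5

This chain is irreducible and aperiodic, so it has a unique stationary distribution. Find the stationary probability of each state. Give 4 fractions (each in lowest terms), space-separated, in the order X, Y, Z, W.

Answer: 501/1481 309/1481 1040/4443 973/4443

Derivation:
The stationary distribution satisfies pi = pi * P, i.e.:
  pi_X = 4/15*pi_X + 2/5*pi_Y + 4/15*pi_Z + 7/15*pi_W
  pi_Y = 4/15*pi_X + 2/15*pi_Y + 1/5*pi_Z + 1/5*pi_W
  pi_Z = 4/15*pi_X + 2/5*pi_Y + 2/15*pi_Z + 2/15*pi_W
  pi_W = 1/5*pi_X + 1/15*pi_Y + 2/5*pi_Z + 1/5*pi_W
with normalization: pi_X + pi_Y + pi_Z + pi_W = 1.

Using the first 3 balance equations plus normalization, the linear system A*pi = b is:
  [-11/15, 2/5, 4/15, 7/15] . pi = 0
  [4/15, -13/15, 1/5, 1/5] . pi = 0
  [4/15, 2/5, -13/15, 2/15] . pi = 0
  [1, 1, 1, 1] . pi = 1

Solving yields:
  pi_X = 501/1481
  pi_Y = 309/1481
  pi_Z = 1040/4443
  pi_W = 973/4443

Verification (pi * P):
  501/1481*4/15 + 309/1481*2/5 + 1040/4443*4/15 + 973/4443*7/15 = 501/1481 = pi_X  (ok)
  501/1481*4/15 + 309/1481*2/15 + 1040/4443*1/5 + 973/4443*1/5 = 309/1481 = pi_Y  (ok)
  501/1481*4/15 + 309/1481*2/5 + 1040/4443*2/15 + 973/4443*2/15 = 1040/4443 = pi_Z  (ok)
  501/1481*1/5 + 309/1481*1/15 + 1040/4443*2/5 + 973/4443*1/5 = 973/4443 = pi_W  (ok)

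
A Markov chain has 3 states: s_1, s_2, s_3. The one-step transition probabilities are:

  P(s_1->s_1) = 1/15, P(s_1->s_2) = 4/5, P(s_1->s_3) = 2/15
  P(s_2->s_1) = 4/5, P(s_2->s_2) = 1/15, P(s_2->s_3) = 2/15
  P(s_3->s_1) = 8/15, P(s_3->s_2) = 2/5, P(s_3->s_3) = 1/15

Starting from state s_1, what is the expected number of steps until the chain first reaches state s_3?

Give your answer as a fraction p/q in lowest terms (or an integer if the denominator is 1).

Answer: 15/2

Derivation:
Let h_i = expected steps to first reach s_3 from state i.
Boundary: h_s_3 = 0.
First-step equations for the other states:
  h_s_1 = 1 + 1/15*h_s_1 + 4/5*h_s_2 + 2/15*h_s_3
  h_s_2 = 1 + 4/5*h_s_1 + 1/15*h_s_2 + 2/15*h_s_3

Substituting h_s_3 = 0 and rearranging gives the linear system (I - Q) h = 1:
  [14/15, -4/5] . (h_s_1, h_s_2) = 1
  [-4/5, 14/15] . (h_s_1, h_s_2) = 1

Solving yields:
  h_s_1 = 15/2
  h_s_2 = 15/2

Starting state is s_1, so the expected hitting time is h_s_1 = 15/2.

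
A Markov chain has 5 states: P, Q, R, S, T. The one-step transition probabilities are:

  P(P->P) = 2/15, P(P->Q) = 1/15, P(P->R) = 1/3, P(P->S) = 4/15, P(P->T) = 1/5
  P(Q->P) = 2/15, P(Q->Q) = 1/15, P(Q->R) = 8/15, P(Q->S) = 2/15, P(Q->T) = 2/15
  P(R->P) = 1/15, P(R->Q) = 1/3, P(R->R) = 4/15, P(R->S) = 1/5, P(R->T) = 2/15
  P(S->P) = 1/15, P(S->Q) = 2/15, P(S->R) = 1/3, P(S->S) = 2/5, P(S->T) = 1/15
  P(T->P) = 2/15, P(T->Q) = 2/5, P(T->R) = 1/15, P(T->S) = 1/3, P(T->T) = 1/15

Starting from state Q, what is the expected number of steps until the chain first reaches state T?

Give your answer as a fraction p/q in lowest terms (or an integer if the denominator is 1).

Answer: 1588/197

Derivation:
Let h_i = expected steps to first reach T from state i.
Boundary: h_T = 0.
First-step equations for the other states:
  h_P = 1 + 2/15*h_P + 1/15*h_Q + 1/3*h_R + 4/15*h_S + 1/5*h_T
  h_Q = 1 + 2/15*h_P + 1/15*h_Q + 8/15*h_R + 2/15*h_S + 2/15*h_T
  h_R = 1 + 1/15*h_P + 1/3*h_Q + 4/15*h_R + 1/5*h_S + 2/15*h_T
  h_S = 1 + 1/15*h_P + 2/15*h_Q + 1/3*h_R + 2/5*h_S + 1/15*h_T

Substituting h_T = 0 and rearranging gives the linear system (I - Q) h = 1:
  [13/15, -1/15, -1/3, -4/15] . (h_P, h_Q, h_R, h_S) = 1
  [-2/15, 14/15, -8/15, -2/15] . (h_P, h_Q, h_R, h_S) = 1
  [-1/15, -1/3, 11/15, -1/5] . (h_P, h_Q, h_R, h_S) = 1
  [-1/15, -2/15, -1/3, 3/5] . (h_P, h_Q, h_R, h_S) = 1

Solving yields:
  h_P = 2999/394
  h_Q = 1588/197
  h_R = 3201/394
  h_S = 1737/197

Starting state is Q, so the expected hitting time is h_Q = 1588/197.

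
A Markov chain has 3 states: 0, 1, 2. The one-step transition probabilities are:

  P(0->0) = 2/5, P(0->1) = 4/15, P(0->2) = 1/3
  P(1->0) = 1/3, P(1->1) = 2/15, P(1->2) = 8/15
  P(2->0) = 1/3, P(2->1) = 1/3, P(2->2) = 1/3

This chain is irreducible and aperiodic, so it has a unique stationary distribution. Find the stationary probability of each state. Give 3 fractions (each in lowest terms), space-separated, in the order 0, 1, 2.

The stationary distribution satisfies pi = pi * P, i.e.:
  pi_0 = 2/5*pi_0 + 1/3*pi_1 + 1/3*pi_2
  pi_1 = 4/15*pi_0 + 2/15*pi_1 + 1/3*pi_2
  pi_2 = 1/3*pi_0 + 8/15*pi_1 + 1/3*pi_2
with normalization: pi_0 + pi_1 + pi_2 = 1.

Using the first 2 balance equations plus normalization, the linear system A*pi = b is:
  [-3/5, 1/3, 1/3] . pi = 0
  [4/15, -13/15, 1/3] . pi = 0
  [1, 1, 1] . pi = 1

Solving yields:
  pi_0 = 5/14
  pi_1 = 65/252
  pi_2 = 97/252

Verification (pi * P):
  5/14*2/5 + 65/252*1/3 + 97/252*1/3 = 5/14 = pi_0  (ok)
  5/14*4/15 + 65/252*2/15 + 97/252*1/3 = 65/252 = pi_1  (ok)
  5/14*1/3 + 65/252*8/15 + 97/252*1/3 = 97/252 = pi_2  (ok)

Answer: 5/14 65/252 97/252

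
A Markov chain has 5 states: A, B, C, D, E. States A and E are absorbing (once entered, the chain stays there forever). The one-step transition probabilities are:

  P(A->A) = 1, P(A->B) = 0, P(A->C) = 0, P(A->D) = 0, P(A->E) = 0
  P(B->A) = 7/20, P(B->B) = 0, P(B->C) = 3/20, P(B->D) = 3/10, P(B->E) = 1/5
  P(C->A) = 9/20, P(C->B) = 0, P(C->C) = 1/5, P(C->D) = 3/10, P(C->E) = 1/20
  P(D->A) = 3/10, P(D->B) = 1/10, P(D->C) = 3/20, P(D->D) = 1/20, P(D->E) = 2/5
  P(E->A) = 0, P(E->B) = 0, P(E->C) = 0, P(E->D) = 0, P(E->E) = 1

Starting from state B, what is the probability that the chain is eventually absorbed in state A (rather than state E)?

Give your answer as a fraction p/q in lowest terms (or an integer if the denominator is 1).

Let a_i = P(absorbed in A | start in state i).
Boundary conditions: a_A = 1, a_E = 0.
For each transient state i, a_i = sum_j P(i->j) * a_j:
  a_B = 7/20*a_A + 0*a_B + 3/20*a_C + 3/10*a_D + 1/5*a_E
  a_C = 9/20*a_A + 0*a_B + 1/5*a_C + 3/10*a_D + 1/20*a_E
  a_D = 3/10*a_A + 1/10*a_B + 3/20*a_C + 1/20*a_D + 2/5*a_E

Substituting a_A = 1 and a_E = 0, rearrange to (I - Q) a = r where r[i] = P(i -> A):
  [1, -3/20, -3/10] . (a_B, a_C, a_D) = 7/20
  [0, 4/5, -3/10] . (a_B, a_C, a_D) = 9/20
  [-1/10, -3/20, 19/20] . (a_B, a_C, a_D) = 3/10

Solving yields:
  a_B = 3361/5492
  a_C = 1029/1373
  a_D = 1369/2746

Starting state is B, so the absorption probability is a_B = 3361/5492.

Answer: 3361/5492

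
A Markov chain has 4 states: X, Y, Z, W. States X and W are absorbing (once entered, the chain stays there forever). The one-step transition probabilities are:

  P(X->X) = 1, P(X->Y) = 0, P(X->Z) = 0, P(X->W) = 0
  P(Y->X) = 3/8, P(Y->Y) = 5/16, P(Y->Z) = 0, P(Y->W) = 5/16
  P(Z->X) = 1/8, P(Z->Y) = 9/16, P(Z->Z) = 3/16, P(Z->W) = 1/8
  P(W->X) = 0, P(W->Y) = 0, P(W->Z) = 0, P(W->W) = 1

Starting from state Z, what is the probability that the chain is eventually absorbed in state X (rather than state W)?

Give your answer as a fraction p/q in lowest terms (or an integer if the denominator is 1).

Let a_i = P(absorbed in X | start in state i).
Boundary conditions: a_X = 1, a_W = 0.
For each transient state i, a_i = sum_j P(i->j) * a_j:
  a_Y = 3/8*a_X + 5/16*a_Y + 0*a_Z + 5/16*a_W
  a_Z = 1/8*a_X + 9/16*a_Y + 3/16*a_Z + 1/8*a_W

Substituting a_X = 1 and a_W = 0, rearrange to (I - Q) a = r where r[i] = P(i -> X):
  [11/16, 0] . (a_Y, a_Z) = 3/8
  [-9/16, 13/16] . (a_Y, a_Z) = 1/8

Solving yields:
  a_Y = 6/11
  a_Z = 76/143

Starting state is Z, so the absorption probability is a_Z = 76/143.

Answer: 76/143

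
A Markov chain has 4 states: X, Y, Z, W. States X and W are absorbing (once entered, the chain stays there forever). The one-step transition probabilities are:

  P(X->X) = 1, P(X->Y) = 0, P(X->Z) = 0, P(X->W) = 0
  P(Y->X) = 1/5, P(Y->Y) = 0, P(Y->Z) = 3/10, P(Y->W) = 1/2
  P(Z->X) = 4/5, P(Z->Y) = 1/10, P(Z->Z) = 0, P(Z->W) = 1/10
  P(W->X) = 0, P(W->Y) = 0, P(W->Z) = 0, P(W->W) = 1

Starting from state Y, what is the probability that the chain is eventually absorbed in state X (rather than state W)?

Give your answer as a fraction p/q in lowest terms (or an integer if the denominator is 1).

Let a_i = P(absorbed in X | start in state i).
Boundary conditions: a_X = 1, a_W = 0.
For each transient state i, a_i = sum_j P(i->j) * a_j:
  a_Y = 1/5*a_X + 0*a_Y + 3/10*a_Z + 1/2*a_W
  a_Z = 4/5*a_X + 1/10*a_Y + 0*a_Z + 1/10*a_W

Substituting a_X = 1 and a_W = 0, rearrange to (I - Q) a = r where r[i] = P(i -> X):
  [1, -3/10] . (a_Y, a_Z) = 1/5
  [-1/10, 1] . (a_Y, a_Z) = 4/5

Solving yields:
  a_Y = 44/97
  a_Z = 82/97

Starting state is Y, so the absorption probability is a_Y = 44/97.

Answer: 44/97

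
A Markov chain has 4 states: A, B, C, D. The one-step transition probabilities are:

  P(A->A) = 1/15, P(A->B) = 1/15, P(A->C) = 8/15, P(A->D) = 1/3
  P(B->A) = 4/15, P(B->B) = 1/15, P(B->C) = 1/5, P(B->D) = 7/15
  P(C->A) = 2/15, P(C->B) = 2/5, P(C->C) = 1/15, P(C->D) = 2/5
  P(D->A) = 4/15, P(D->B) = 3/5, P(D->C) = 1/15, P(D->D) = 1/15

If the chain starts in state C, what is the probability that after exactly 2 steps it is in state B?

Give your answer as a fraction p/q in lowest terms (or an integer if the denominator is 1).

Answer: 68/225

Derivation:
Computing P^2 by repeated multiplication:
P^1 =
  A: [1/15, 1/15, 8/15, 1/3]
  B: [4/15, 1/15, 1/5, 7/15]
  C: [2/15, 2/5, 1/15, 2/5]
  D: [4/15, 3/5, 1/15, 1/15]
P^2 =
  A: [41/225, 19/45, 8/75, 13/45]
  B: [14/75, 86/225, 1/5, 52/225]
  C: [52/225, 68/225, 41/225, 64/225]
  D: [46/225, 28/225, 61/225, 2/5]

(P^2)[C -> B] = 68/225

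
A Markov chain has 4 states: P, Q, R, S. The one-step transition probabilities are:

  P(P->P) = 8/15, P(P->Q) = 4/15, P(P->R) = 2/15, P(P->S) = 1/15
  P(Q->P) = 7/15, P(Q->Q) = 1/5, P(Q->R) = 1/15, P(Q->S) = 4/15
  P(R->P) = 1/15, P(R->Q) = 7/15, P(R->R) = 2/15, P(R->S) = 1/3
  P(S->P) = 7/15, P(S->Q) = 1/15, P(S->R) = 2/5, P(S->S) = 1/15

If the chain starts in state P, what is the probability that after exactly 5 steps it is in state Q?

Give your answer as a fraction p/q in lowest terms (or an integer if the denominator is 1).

Answer: 189904/759375

Derivation:
Computing P^5 by repeated multiplication:
P^1 =
  P: [8/15, 4/15, 2/15, 1/15]
  Q: [7/15, 1/5, 1/15, 4/15]
  R: [1/15, 7/15, 2/15, 1/3]
  S: [7/15, 1/15, 2/5, 1/15]
P^2 =
  P: [101/225, 59/225, 2/15, 7/45]
  Q: [106/225, 16/75, 43/225, 28/225]
  R: [94/225, 44/225, 43/225, 44/225]
  S: [76/225, 74/225, 11/75, 14/75]
P^3 =
  P: [1496/3375, 826/3375, 59/375, 58/375]
  Q: [1423/3375, 299/1125, 514/3375, 541/3375]
  R: [1411/3375, 853/3375, 194/1125, 529/3375]
  S: [1453/3375, 799/3375, 544/3375, 193/1125]
P^4 =
  P: [4387/10125, 12701/50625, 8012/50625, 2659/16875]
  Q: [21964/50625, 4174/16875, 8017/50625, 8122/50625]
  R: [21544/50625, 12806/50625, 2671/16875, 102/625]
  S: [21814/50625, 12596/50625, 8267/50625, 7948/50625]
P^5 =
  P: [328238/759375, 189904/759375, 120457/759375, 120776/759375]
  Q: [328237/759375, 63221/253125, 121216/759375, 120259/759375]
  R: [327841/759375, 188947/759375, 121492/759375, 299/1875]
  S: [326587/759375, 190861/759375, 120446/759375, 121481/759375]

(P^5)[P -> Q] = 189904/759375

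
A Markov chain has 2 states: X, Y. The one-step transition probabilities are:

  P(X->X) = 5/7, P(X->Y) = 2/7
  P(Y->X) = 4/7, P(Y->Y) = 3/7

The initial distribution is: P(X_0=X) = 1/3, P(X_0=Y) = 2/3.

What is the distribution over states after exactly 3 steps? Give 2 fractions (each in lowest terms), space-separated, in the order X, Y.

Propagating the distribution step by step (d_{t+1} = d_t * P):
d_0 = (X=1/3, Y=2/3)
  d_1[X] = 1/3*5/7 + 2/3*4/7 = 13/21
  d_1[Y] = 1/3*2/7 + 2/3*3/7 = 8/21
d_1 = (X=13/21, Y=8/21)
  d_2[X] = 13/21*5/7 + 8/21*4/7 = 97/147
  d_2[Y] = 13/21*2/7 + 8/21*3/7 = 50/147
d_2 = (X=97/147, Y=50/147)
  d_3[X] = 97/147*5/7 + 50/147*4/7 = 685/1029
  d_3[Y] = 97/147*2/7 + 50/147*3/7 = 344/1029
d_3 = (X=685/1029, Y=344/1029)

Answer: 685/1029 344/1029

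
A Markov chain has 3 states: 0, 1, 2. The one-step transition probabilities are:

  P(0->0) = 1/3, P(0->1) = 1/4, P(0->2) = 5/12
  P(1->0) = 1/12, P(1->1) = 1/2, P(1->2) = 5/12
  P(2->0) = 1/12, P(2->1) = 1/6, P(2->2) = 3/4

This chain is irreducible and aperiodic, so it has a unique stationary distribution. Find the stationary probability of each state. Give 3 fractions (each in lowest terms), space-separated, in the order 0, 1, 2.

The stationary distribution satisfies pi = pi * P, i.e.:
  pi_0 = 1/3*pi_0 + 1/12*pi_1 + 1/12*pi_2
  pi_1 = 1/4*pi_0 + 1/2*pi_1 + 1/6*pi_2
  pi_2 = 5/12*pi_0 + 5/12*pi_1 + 3/4*pi_2
with normalization: pi_0 + pi_1 + pi_2 = 1.

Using the first 2 balance equations plus normalization, the linear system A*pi = b is:
  [-2/3, 1/12, 1/12] . pi = 0
  [1/4, -1/2, 1/6] . pi = 0
  [1, 1, 1] . pi = 1

Solving yields:
  pi_0 = 1/9
  pi_1 = 19/72
  pi_2 = 5/8

Verification (pi * P):
  1/9*1/3 + 19/72*1/12 + 5/8*1/12 = 1/9 = pi_0  (ok)
  1/9*1/4 + 19/72*1/2 + 5/8*1/6 = 19/72 = pi_1  (ok)
  1/9*5/12 + 19/72*5/12 + 5/8*3/4 = 5/8 = pi_2  (ok)

Answer: 1/9 19/72 5/8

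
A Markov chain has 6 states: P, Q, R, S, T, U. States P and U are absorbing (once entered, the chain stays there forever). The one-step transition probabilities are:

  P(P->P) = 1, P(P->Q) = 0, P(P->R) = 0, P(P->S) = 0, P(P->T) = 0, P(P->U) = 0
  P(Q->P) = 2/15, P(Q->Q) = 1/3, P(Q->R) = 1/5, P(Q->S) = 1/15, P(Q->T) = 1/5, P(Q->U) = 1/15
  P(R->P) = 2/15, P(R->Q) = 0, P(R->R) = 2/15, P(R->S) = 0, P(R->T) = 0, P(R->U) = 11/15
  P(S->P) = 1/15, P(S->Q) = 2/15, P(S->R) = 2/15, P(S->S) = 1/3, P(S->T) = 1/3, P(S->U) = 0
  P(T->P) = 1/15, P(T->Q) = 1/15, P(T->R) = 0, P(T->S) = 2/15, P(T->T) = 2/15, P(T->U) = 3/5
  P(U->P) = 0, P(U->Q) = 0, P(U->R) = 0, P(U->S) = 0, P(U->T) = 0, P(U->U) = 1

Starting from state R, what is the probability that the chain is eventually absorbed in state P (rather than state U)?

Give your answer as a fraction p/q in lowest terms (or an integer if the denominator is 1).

Let a_i = P(absorbed in P | start in state i).
Boundary conditions: a_P = 1, a_U = 0.
For each transient state i, a_i = sum_j P(i->j) * a_j:
  a_Q = 2/15*a_P + 1/3*a_Q + 1/5*a_R + 1/15*a_S + 1/5*a_T + 1/15*a_U
  a_R = 2/15*a_P + 0*a_Q + 2/15*a_R + 0*a_S + 0*a_T + 11/15*a_U
  a_S = 1/15*a_P + 2/15*a_Q + 2/15*a_R + 1/3*a_S + 1/3*a_T + 0*a_U
  a_T = 1/15*a_P + 1/15*a_Q + 0*a_R + 2/15*a_S + 2/15*a_T + 3/5*a_U

Substituting a_P = 1 and a_U = 0, rearrange to (I - Q) a = r where r[i] = P(i -> P):
  [2/3, -1/5, -1/15, -1/5] . (a_Q, a_R, a_S, a_T) = 2/15
  [0, 13/15, 0, 0] . (a_Q, a_R, a_S, a_T) = 2/15
  [-2/15, -2/15, 2/3, -1/3] . (a_Q, a_R, a_S, a_T) = 1/15
  [-1/15, 0, -2/15, 13/15] . (a_Q, a_R, a_S, a_T) = 1/15

Solving yields:
  a_Q = 4618/14651
  a_R = 2/13
  a_S = 3879/14651
  a_T = 297/2093

Starting state is R, so the absorption probability is a_R = 2/13.

Answer: 2/13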